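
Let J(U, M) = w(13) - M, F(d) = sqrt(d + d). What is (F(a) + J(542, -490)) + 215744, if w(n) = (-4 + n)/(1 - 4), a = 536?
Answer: 216231 + 4*sqrt(67) ≈ 2.1626e+5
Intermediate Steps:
F(d) = sqrt(2)*sqrt(d) (F(d) = sqrt(2*d) = sqrt(2)*sqrt(d))
w(n) = 4/3 - n/3 (w(n) = (-4 + n)/(-3) = (-4 + n)*(-1/3) = 4/3 - n/3)
J(U, M) = -3 - M (J(U, M) = (4/3 - 1/3*13) - M = (4/3 - 13/3) - M = -3 - M)
(F(a) + J(542, -490)) + 215744 = (sqrt(2)*sqrt(536) + (-3 - 1*(-490))) + 215744 = (sqrt(2)*(2*sqrt(134)) + (-3 + 490)) + 215744 = (4*sqrt(67) + 487) + 215744 = (487 + 4*sqrt(67)) + 215744 = 216231 + 4*sqrt(67)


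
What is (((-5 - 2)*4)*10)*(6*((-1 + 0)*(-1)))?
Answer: -1680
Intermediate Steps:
(((-5 - 2)*4)*10)*(6*((-1 + 0)*(-1))) = (-7*4*10)*(6*(-1*(-1))) = (-28*10)*(6*1) = -280*6 = -1680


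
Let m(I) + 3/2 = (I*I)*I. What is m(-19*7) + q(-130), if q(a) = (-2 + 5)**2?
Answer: -4705259/2 ≈ -2.3526e+6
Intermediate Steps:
q(a) = 9 (q(a) = 3**2 = 9)
m(I) = -3/2 + I**3 (m(I) = -3/2 + (I*I)*I = -3/2 + I**2*I = -3/2 + I**3)
m(-19*7) + q(-130) = (-3/2 + (-19*7)**3) + 9 = (-3/2 + (-133)**3) + 9 = (-3/2 - 2352637) + 9 = -4705277/2 + 9 = -4705259/2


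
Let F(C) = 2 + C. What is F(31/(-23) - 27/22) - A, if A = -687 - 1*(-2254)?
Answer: -793193/506 ≈ -1567.6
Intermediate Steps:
A = 1567 (A = -687 + 2254 = 1567)
F(31/(-23) - 27/22) - A = (2 + (31/(-23) - 27/22)) - 1*1567 = (2 + (31*(-1/23) - 27*1/22)) - 1567 = (2 + (-31/23 - 27/22)) - 1567 = (2 - 1303/506) - 1567 = -291/506 - 1567 = -793193/506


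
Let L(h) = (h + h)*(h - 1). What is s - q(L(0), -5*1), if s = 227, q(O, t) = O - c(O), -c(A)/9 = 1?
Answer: 218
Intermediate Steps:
c(A) = -9 (c(A) = -9*1 = -9)
L(h) = 2*h*(-1 + h) (L(h) = (2*h)*(-1 + h) = 2*h*(-1 + h))
q(O, t) = 9 + O (q(O, t) = O - 1*(-9) = O + 9 = 9 + O)
s - q(L(0), -5*1) = 227 - (9 + 2*0*(-1 + 0)) = 227 - (9 + 2*0*(-1)) = 227 - (9 + 0) = 227 - 1*9 = 227 - 9 = 218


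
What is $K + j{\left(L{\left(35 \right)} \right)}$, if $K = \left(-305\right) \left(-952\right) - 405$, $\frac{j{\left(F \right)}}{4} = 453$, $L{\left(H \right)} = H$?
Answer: $291767$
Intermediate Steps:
$j{\left(F \right)} = 1812$ ($j{\left(F \right)} = 4 \cdot 453 = 1812$)
$K = 289955$ ($K = 290360 - 405 = 289955$)
$K + j{\left(L{\left(35 \right)} \right)} = 289955 + 1812 = 291767$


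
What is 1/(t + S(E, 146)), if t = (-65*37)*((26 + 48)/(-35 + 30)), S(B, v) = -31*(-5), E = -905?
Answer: 1/35749 ≈ 2.7973e-5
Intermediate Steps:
S(B, v) = 155
t = 35594 (t = -177970/(-5) = -177970*(-1)/5 = -2405*(-74/5) = 35594)
1/(t + S(E, 146)) = 1/(35594 + 155) = 1/35749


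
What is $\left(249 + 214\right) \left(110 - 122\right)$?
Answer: $-5556$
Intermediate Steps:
$\left(249 + 214\right) \left(110 - 122\right) = 463 \left(-12\right) = -5556$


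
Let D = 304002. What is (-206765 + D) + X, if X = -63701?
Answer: 33536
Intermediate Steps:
(-206765 + D) + X = (-206765 + 304002) - 63701 = 97237 - 63701 = 33536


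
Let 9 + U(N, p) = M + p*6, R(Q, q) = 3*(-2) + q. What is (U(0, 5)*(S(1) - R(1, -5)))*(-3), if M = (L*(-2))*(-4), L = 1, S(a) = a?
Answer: -1044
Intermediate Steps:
M = 8 (M = (1*(-2))*(-4) = -2*(-4) = 8)
R(Q, q) = -6 + q
U(N, p) = -1 + 6*p (U(N, p) = -9 + (8 + p*6) = -9 + (8 + 6*p) = -1 + 6*p)
(U(0, 5)*(S(1) - R(1, -5)))*(-3) = ((-1 + 6*5)*(1 - (-6 - 5)))*(-3) = ((-1 + 30)*(1 - 1*(-11)))*(-3) = (29*(1 + 11))*(-3) = (29*12)*(-3) = 348*(-3) = -1044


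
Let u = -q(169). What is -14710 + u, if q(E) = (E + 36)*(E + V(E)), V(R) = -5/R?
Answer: -8339970/169 ≈ -49349.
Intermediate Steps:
q(E) = (36 + E)*(E - 5/E) (q(E) = (E + 36)*(E - 5/E) = (36 + E)*(E - 5/E))
u = -5853980/169 (u = -(-5 + 169**2 - 180/169 + 36*169) = -(-5 + 28561 - 180*1/169 + 6084) = -(-5 + 28561 - 180/169 + 6084) = -1*5853980/169 = -5853980/169 ≈ -34639.)
-14710 + u = -14710 - 5853980/169 = -8339970/169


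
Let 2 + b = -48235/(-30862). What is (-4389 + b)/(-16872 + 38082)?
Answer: -19352401/93511860 ≈ -0.20695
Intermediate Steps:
b = -13489/30862 (b = -2 - 48235/(-30862) = -2 - 48235*(-1/30862) = -2 + 48235/30862 = -13489/30862 ≈ -0.43707)
(-4389 + b)/(-16872 + 38082) = (-4389 - 13489/30862)/(-16872 + 38082) = -135466807/30862/21210 = -135466807/30862*1/21210 = -19352401/93511860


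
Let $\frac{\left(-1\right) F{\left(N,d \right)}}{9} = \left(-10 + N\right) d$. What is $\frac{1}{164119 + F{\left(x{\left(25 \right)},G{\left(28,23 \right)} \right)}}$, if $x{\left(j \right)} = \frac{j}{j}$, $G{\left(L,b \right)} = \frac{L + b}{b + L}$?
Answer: $\frac{1}{164200} \approx 6.0901 \cdot 10^{-6}$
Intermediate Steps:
$G{\left(L,b \right)} = 1$ ($G{\left(L,b \right)} = \frac{L + b}{L + b} = 1$)
$x{\left(j \right)} = 1$
$F{\left(N,d \right)} = - 9 d \left(-10 + N\right)$ ($F{\left(N,d \right)} = - 9 \left(-10 + N\right) d = - 9 d \left(-10 + N\right)$)
$\frac{1}{164119 + F{\left(x{\left(25 \right)},G{\left(28,23 \right)} \right)}} = \frac{1}{164119 + 9 \cdot 1 \left(10 - 1\right)} = \frac{1}{164119 + 9 \cdot 1 \cdot 9} = \frac{1}{164119 + 81} = \frac{1}{164200}$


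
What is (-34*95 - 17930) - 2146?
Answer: -23306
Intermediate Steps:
(-34*95 - 17930) - 2146 = (-3230 - 17930) - 2146 = -21160 - 2146 = -23306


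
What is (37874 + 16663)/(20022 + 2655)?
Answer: 18179/7559 ≈ 2.4049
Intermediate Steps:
(37874 + 16663)/(20022 + 2655) = 54537/22677 = 54537*(1/22677) = 18179/7559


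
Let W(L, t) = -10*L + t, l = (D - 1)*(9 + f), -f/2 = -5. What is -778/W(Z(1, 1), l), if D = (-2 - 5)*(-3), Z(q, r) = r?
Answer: -389/185 ≈ -2.1027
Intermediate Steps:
f = 10 (f = -2*(-5) = 10)
D = 21 (D = -7*(-3) = 21)
l = 380 (l = (21 - 1)*(9 + 10) = 20*19 = 380)
W(L, t) = t - 10*L
-778/W(Z(1, 1), l) = -778/(380 - 10*1) = -778/(380 - 10) = -778/370 = -778*1/370 = -389/185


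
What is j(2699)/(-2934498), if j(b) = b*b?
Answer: -7284601/2934498 ≈ -2.4824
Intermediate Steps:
j(b) = b²
j(2699)/(-2934498) = 2699²/(-2934498) = 7284601*(-1/2934498) = -7284601/2934498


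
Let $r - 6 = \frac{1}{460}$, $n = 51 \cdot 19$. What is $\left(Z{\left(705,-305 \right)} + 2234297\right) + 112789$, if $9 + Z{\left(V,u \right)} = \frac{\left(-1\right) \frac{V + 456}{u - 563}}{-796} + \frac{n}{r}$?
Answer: $\frac{4477714592437215}{1907652208} \approx 2.3472 \cdot 10^{6}$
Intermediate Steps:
$n = 969$
$r = \frac{2761}{460}$ ($r = 6 + \frac{1}{460} = \frac{2761}{460} \approx 6.0022$)
$Z{\left(V,u \right)} = \frac{420891}{2761} + \frac{456 + V}{796 \left(-563 + u\right)}$ ($Z{\left(V,u \right)} = -9 + \left(\frac{\left(-1\right) \frac{V + 456}{u - 563}}{-796} + \frac{969}{\frac{2761}{460}}\right) = -9 + \left(- \frac{456 + V}{-563 + u} \left(- \frac{1}{796}\right) + 969 \cdot \frac{460}{2761}\right) = -9 + \left(- \frac{456 + V}{-563 + u} \left(- \frac{1}{796}\right) + \frac{445740}{2761}\right) = -9 + \left(\frac{456 + V}{796 \left(-563 + u\right)} + \frac{445740}{2761}\right) = -9 + \left(\frac{445740}{2761} + \frac{456 + V}{796 \left(-563 + u\right)}\right) = \frac{420891}{2761} + \frac{456 + V}{796 \left(-563 + u\right)}$)
$\left(Z{\left(705,-305 \right)} + 2234297\right) + 112789 = \left(\frac{-188620200852 + 2761 \cdot 705 + 335029236 \left(-305\right)}{2197756 \left(-563 - 305\right)} + 2234297\right) + 112789 = \left(\frac{-188620200852 + 1946505 - 102183916980}{2197756 \left(-868\right)} + 2234297\right) + 112789 = \left(\frac{1}{2197756} \left(- \frac{1}{868}\right) \left(-290802171327\right) + 2234297\right) + 112789 = \left(\frac{290802171327}{1907652208} + 2234297\right) + 112789 = \frac{4262552407549103}{1907652208} + 112789 = \frac{4477714592437215}{1907652208}$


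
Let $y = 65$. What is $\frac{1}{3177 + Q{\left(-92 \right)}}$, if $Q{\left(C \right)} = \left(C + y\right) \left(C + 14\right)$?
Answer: $\frac{1}{5283} \approx 0.00018929$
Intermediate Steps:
$Q{\left(C \right)} = \left(14 + C\right) \left(65 + C\right)$ ($Q{\left(C \right)} = \left(C + 65\right) \left(C + 14\right) = \left(65 + C\right) \left(14 + C\right) = \left(14 + C\right) \left(65 + C\right)$)
$\frac{1}{3177 + Q{\left(-92 \right)}} = \frac{1}{3177 + \left(910 + \left(-92\right)^{2} + 79 \left(-92\right)\right)} = \frac{1}{3177 + \left(910 + 8464 - 7268\right)} = \frac{1}{3177 + 2106} = \frac{1}{5283}$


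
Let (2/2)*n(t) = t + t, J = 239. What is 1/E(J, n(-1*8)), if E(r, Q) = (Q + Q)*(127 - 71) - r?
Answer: -1/2031 ≈ -0.00049237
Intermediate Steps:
n(t) = 2*t (n(t) = t + t = 2*t)
E(r, Q) = -r + 112*Q (E(r, Q) = (2*Q)*56 - r = 112*Q - r = -r + 112*Q)
1/E(J, n(-1*8)) = 1/(-1*239 + 112*(2*(-1*8))) = 1/(-239 + 112*(2*(-8))) = 1/(-239 + 112*(-16)) = 1/(-239 - 1792) = 1/(-2031) = -1/2031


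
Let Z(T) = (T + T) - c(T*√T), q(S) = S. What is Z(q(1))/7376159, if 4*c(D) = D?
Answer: 1/4214948 ≈ 2.3725e-7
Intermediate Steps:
c(D) = D/4
Z(T) = 2*T - T^(3/2)/4 (Z(T) = (T + T) - T*√T/4 = 2*T - T^(3/2)/4)
Z(q(1))/7376159 = (2*1 - 1^(3/2)/4)/7376159 = (2 - ¼*1)*(1/7376159) = (2 - ¼)*(1/7376159) = (7/4)*(1/7376159) = 1/4214948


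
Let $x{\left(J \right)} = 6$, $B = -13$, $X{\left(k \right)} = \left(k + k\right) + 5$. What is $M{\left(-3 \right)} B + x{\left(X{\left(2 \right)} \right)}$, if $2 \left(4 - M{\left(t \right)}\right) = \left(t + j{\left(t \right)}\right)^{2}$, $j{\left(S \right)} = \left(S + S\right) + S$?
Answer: $890$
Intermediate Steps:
$X{\left(k \right)} = 5 + 2 k$ ($X{\left(k \right)} = 2 k + 5 = 5 + 2 k$)
$j{\left(S \right)} = 3 S$ ($j{\left(S \right)} = 2 S + S = 3 S$)
$M{\left(t \right)} = 4 - 8 t^{2}$ ($M{\left(t \right)} = 4 - \frac{\left(t + 3 t\right)^{2}}{2} = 4 - \frac{\left(4 t\right)^{2}}{2} = 4 - \frac{16 t^{2}}{2} = 4 - 8 t^{2}$)
$M{\left(-3 \right)} B + x{\left(X{\left(2 \right)} \right)} = \left(4 - 8 \left(-3\right)^{2}\right) \left(-13\right) + 6 = \left(4 - 72\right) \left(-13\right) + 6 = \left(-68\right) \left(-13\right) + 6 = 884 + 6 = 890$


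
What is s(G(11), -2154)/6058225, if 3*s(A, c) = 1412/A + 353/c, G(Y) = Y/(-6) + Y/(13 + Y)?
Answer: -24335467/430630749450 ≈ -5.6511e-5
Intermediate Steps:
G(Y) = -Y/6 + Y/(13 + Y) (G(Y) = Y*(-⅙) + Y/(13 + Y) = -Y/6 + Y/(13 + Y))
s(A, c) = 353/(3*c) + 1412/(3*A) (s(A, c) = (1412/A + 353/c)/3 = (353/c + 1412/A)/3 = 353/(3*c) + 1412/(3*A))
s(G(11), -2154)/6058225 = ((353/3)/(-2154) + 1412/(3*((-1*11*(7 + 11)/(78 + 6*11)))))/6058225 = ((353/3)*(-1/2154) + 1412/(3*((-1*11*18/(78 + 66)))))*(1/6058225) = (-353/6462 + 1412/(3*((-1*11*18/144))))*(1/6058225) = (-353/6462 + 1412/(3*((-1*11*1/144*18))))*(1/6058225) = (-353/6462 + 1412/(3*(-11/8)))*(1/6058225) = (-353/6462 + (1412/3)*(-8/11))*(1/6058225) = (-353/6462 - 11296/33)*(1/6058225) = -24335467/71082*1/6058225 = -24335467/430630749450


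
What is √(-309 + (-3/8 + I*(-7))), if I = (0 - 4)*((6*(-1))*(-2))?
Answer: √426/4 ≈ 5.1599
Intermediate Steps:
I = -48 (I = -(-24)*(-2) = -4*12 = -48)
√(-309 + (-3/8 + I*(-7))) = √(-309 + (-3/8 - 48*(-7))) = √(-309 + (-3*⅛ + 336)) = √(-309 + (-3/8 + 336)) = √(-309 + 2685/8) = √(213/8) = √426/4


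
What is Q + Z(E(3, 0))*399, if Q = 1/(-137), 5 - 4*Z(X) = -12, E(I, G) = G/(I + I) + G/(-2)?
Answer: 929267/548 ≈ 1695.7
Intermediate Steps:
E(I, G) = -G/2 + G/(2*I) (E(I, G) = G/((2*I)) + G*(-½) = G*(1/(2*I)) - G/2 = G/(2*I) - G/2 = -G/2 + G/(2*I))
Z(X) = 17/4 (Z(X) = 5/4 - ¼*(-12) = 5/4 + 3 = 17/4)
Q = -1/137 ≈ -0.0072993
Q + Z(E(3, 0))*399 = -1/137 + (17/4)*399 = -1/137 + 6783/4 = 929267/548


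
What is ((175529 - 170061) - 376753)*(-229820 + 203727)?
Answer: 9687939505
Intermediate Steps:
((175529 - 170061) - 376753)*(-229820 + 203727) = (5468 - 376753)*(-26093) = -371285*(-26093) = 9687939505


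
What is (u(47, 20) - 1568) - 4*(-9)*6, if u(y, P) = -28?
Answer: -1380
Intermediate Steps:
(u(47, 20) - 1568) - 4*(-9)*6 = (-28 - 1568) - 4*(-9)*6 = -1596 + 36*6 = -1596 + 216 = -1380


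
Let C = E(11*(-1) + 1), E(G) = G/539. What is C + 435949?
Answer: 234976501/539 ≈ 4.3595e+5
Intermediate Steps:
E(G) = G/539 (E(G) = G*(1/539) = G/539)
C = -10/539 (C = (11*(-1) + 1)/539 = (-11 + 1)/539 = (1/539)*(-10) = -10/539 ≈ -0.018553)
C + 435949 = -10/539 + 435949 = 234976501/539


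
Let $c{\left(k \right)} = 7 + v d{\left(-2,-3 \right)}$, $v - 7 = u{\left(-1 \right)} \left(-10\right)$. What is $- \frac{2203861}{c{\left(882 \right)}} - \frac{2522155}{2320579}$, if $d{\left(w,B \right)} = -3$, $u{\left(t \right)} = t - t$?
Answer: $\frac{5114198245349}{32488106} \approx 1.5742 \cdot 10^{5}$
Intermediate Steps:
$u{\left(t \right)} = 0$
$v = 7$ ($v = 7 + 0 \left(-10\right) = 7 + 0 = 7$)
$c{\left(k \right)} = -14$ ($c{\left(k \right)} = 7 + 7 \left(-3\right) = 7 - 21 = -14$)
$- \frac{2203861}{c{\left(882 \right)}} - \frac{2522155}{2320579} = - \frac{2203861}{-14} - \frac{2522155}{2320579} = \left(-2203861\right) \left(- \frac{1}{14}\right) - \frac{2522155}{2320579} = \frac{2203861}{14} - \frac{2522155}{2320579} = \frac{5114198245349}{32488106}$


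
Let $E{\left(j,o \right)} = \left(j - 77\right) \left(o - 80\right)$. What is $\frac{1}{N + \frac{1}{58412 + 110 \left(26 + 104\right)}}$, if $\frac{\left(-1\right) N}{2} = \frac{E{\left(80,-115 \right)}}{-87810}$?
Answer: $- \frac{212828024}{2832841} \approx -75.129$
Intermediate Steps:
$E{\left(j,o \right)} = \left(-80 + o\right) \left(-77 + j\right)$ ($E{\left(j,o \right)} = \left(-77 + j\right) \left(-80 + o\right) = \left(-80 + o\right) \left(-77 + j\right)$)
$N = - \frac{39}{2927}$ ($N = - 2 \frac{6160 - 6400 - -8855 + 80 \left(-115\right)}{-87810} = - 2 \left(6160 - 6400 + 8855 - 9200\right) \left(- \frac{1}{87810}\right) = - 2 \left(\left(-585\right) \left(- \frac{1}{87810}\right)\right) = \left(-2\right) \frac{39}{5854} = - \frac{39}{2927} \approx -0.013324$)
$\frac{1}{N + \frac{1}{58412 + 110 \left(26 + 104\right)}} = \frac{1}{- \frac{39}{2927} + \frac{1}{58412 + 110 \left(26 + 104\right)}} = \frac{1}{- \frac{39}{2927} + \frac{1}{58412 + 110 \cdot 130}} = \frac{1}{- \frac{39}{2927} + \frac{1}{58412 + 14300}} = \frac{1}{- \frac{39}{2927} + \frac{1}{72712}} = \frac{1}{- \frac{2832841}{212828024}} = - \frac{212828024}{2832841}$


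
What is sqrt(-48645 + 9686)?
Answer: I*sqrt(38959) ≈ 197.38*I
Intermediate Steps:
sqrt(-48645 + 9686) = sqrt(-38959) = I*sqrt(38959)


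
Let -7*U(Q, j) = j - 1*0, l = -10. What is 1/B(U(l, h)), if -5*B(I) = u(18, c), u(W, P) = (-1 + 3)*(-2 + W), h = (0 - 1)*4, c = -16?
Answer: -5/32 ≈ -0.15625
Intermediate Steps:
h = -4 (h = -1*4 = -4)
u(W, P) = -4 + 2*W (u(W, P) = 2*(-2 + W) = -4 + 2*W)
U(Q, j) = -j/7 (U(Q, j) = -(j - 1*0)/7 = -(j + 0)/7 = -j/7)
B(I) = -32/5 (B(I) = -(-4 + 2*18)/5 = -(-4 + 36)/5 = -⅕*32 = -32/5)
1/B(U(l, h)) = 1/(-32/5) = -5/32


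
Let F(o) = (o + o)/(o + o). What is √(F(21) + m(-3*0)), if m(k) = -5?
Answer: 2*I ≈ 2.0*I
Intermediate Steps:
F(o) = 1 (F(o) = (2*o)/((2*o)) = (2*o)*(1/(2*o)) = 1)
√(F(21) + m(-3*0)) = √(1 - 5) = √(-4) = 2*I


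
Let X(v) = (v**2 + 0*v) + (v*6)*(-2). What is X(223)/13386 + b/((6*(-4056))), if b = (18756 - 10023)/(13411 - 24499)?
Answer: 705376888169/200669204736 ≈ 3.5151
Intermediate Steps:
b = -2911/3696 (b = 8733/(-11088) = 8733*(-1/11088) = -2911/3696 ≈ -0.78761)
X(v) = v**2 - 12*v (X(v) = (v**2 + 0) + (6*v)*(-2) = v**2 - 12*v)
X(223)/13386 + b/((6*(-4056))) = (223*(-12 + 223))/13386 - 2911/(3696*(6*(-4056))) = (223*211)*(1/13386) - 2911/3696/(-24336) = 47053*(1/13386) - 2911/3696*(-1/24336) = 47053/13386 + 2911/89945856 = 705376888169/200669204736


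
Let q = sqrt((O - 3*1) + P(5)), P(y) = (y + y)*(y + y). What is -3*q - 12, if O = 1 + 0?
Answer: -12 - 21*sqrt(2) ≈ -41.698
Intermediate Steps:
O = 1
P(y) = 4*y**2 (P(y) = (2*y)*(2*y) = 4*y**2)
q = 7*sqrt(2) (q = sqrt((1 - 3*1) + 4*5**2) = sqrt((1 - 3) + 4*25) = sqrt(-2 + 100) = sqrt(98) = 7*sqrt(2) ≈ 9.8995)
-3*q - 12 = -21*sqrt(2) - 12 = -12 - 21*sqrt(2)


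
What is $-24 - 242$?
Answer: $-266$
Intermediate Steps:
$-24 - 242 = -266$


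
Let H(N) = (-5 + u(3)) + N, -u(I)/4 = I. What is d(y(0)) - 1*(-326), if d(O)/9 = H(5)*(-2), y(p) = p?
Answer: 542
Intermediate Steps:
u(I) = -4*I
H(N) = -17 + N (H(N) = (-5 - 4*3) + N = (-5 - 12) + N = -17 + N)
d(O) = 216 (d(O) = 9*((-17 + 5)*(-2)) = 9*(-12*(-2)) = 9*24 = 216)
d(y(0)) - 1*(-326) = 216 - 1*(-326) = 216 + 326 = 542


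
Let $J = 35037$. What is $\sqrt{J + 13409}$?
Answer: $\sqrt{48446} \approx 220.1$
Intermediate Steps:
$\sqrt{J + 13409} = \sqrt{35037 + 13409} = \sqrt{48446}$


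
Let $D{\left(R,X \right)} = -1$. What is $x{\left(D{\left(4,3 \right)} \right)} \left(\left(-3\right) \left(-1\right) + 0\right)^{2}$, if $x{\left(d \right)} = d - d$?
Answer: $0$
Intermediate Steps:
$x{\left(d \right)} = 0$
$x{\left(D{\left(4,3 \right)} \right)} \left(\left(-3\right) \left(-1\right) + 0\right)^{2} = 0 \left(\left(-3\right) \left(-1\right) + 0\right)^{2} = 0 \left(3 + 0\right)^{2} = 0 \cdot 3^{2} = 0 \cdot 9 = 0$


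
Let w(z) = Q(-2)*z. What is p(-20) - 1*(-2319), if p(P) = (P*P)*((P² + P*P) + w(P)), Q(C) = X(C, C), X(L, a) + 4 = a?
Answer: 370319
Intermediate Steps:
X(L, a) = -4 + a
Q(C) = -4 + C
w(z) = -6*z (w(z) = (-4 - 2)*z = -6*z)
p(P) = P²*(-6*P + 2*P²) (p(P) = (P*P)*((P² + P*P) - 6*P) = P²*((P² + P²) - 6*P) = P²*(2*P² - 6*P) = P²*(-6*P + 2*P²))
p(-20) - 1*(-2319) = 2*(-20)³*(-3 - 20) - 1*(-2319) = 2*(-8000)*(-23) + 2319 = 368000 + 2319 = 370319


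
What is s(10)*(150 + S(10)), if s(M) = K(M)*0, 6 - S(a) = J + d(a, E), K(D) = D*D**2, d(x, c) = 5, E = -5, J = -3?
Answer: 0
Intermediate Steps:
K(D) = D**3
S(a) = 4 (S(a) = 6 - (-3 + 5) = 6 - 1*2 = 6 - 2 = 4)
s(M) = 0 (s(M) = M**3*0 = 0)
s(10)*(150 + S(10)) = 0*(150 + 4) = 0*154 = 0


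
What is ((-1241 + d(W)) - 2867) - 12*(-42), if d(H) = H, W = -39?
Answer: -3643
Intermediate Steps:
((-1241 + d(W)) - 2867) - 12*(-42) = ((-1241 - 39) - 2867) - 12*(-42) = (-1280 - 2867) + 504 = -4147 + 504 = -3643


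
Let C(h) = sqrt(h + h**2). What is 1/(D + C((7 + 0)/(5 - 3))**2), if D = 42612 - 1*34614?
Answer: 4/32055 ≈ 0.00012479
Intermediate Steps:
D = 7998 (D = 42612 - 34614 = 7998)
1/(D + C((7 + 0)/(5 - 3))**2) = 1/(7998 + (sqrt(((7 + 0)/(5 - 3))*(1 + (7 + 0)/(5 - 3))))**2) = 1/(7998 + (sqrt((7/2)*(1 + 7/2)))**2) = 1/(7998 + (sqrt((7*(1/2))*(1 + 7*(1/2))))**2) = 1/(7998 + (sqrt(7*(1 + 7/2)/2))**2) = 1/(7998 + (sqrt((7/2)*(9/2)))**2) = 1/(7998 + (sqrt(63/4))**2) = 1/(7998 + (3*sqrt(7)/2)**2) = 1/(7998 + 63/4) = 1/(32055/4) = 4/32055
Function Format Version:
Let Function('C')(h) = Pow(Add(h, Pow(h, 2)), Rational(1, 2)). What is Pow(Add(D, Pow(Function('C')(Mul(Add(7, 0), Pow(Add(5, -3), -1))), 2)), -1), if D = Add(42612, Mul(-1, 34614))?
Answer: Rational(4, 32055) ≈ 0.00012479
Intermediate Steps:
D = 7998 (D = Add(42612, -34614) = 7998)
Pow(Add(D, Pow(Function('C')(Mul(Add(7, 0), Pow(Add(5, -3), -1))), 2)), -1) = Pow(Add(7998, Pow(Pow(Mul(Mul(Add(7, 0), Pow(Add(5, -3), -1)), Add(1, Mul(Add(7, 0), Pow(Add(5, -3), -1)))), Rational(1, 2)), 2)), -1) = Pow(Add(7998, Pow(Pow(Mul(Mul(7, Pow(2, -1)), Add(1, Mul(7, Pow(2, -1)))), Rational(1, 2)), 2)), -1) = Pow(Add(7998, Pow(Pow(Mul(Mul(7, Rational(1, 2)), Add(1, Mul(7, Rational(1, 2)))), Rational(1, 2)), 2)), -1) = Pow(Add(7998, Pow(Pow(Mul(Rational(7, 2), Add(1, Rational(7, 2))), Rational(1, 2)), 2)), -1) = Pow(Add(7998, Pow(Pow(Mul(Rational(7, 2), Rational(9, 2)), Rational(1, 2)), 2)), -1) = Pow(Add(7998, Pow(Pow(Rational(63, 4), Rational(1, 2)), 2)), -1) = Pow(Add(7998, Pow(Mul(Rational(3, 2), Pow(7, Rational(1, 2))), 2)), -1) = Pow(Add(7998, Rational(63, 4)), -1) = Pow(Rational(32055, 4), -1) = Rational(4, 32055)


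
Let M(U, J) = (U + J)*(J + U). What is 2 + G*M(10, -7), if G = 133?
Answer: 1199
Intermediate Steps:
M(U, J) = (J + U)² (M(U, J) = (J + U)*(J + U) = (J + U)²)
2 + G*M(10, -7) = 2 + 133*(-7 + 10)² = 2 + 133*3² = 2 + 133*9 = 2 + 1197 = 1199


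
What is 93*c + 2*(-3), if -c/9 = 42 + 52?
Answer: -78684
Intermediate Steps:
c = -846 (c = -9*(42 + 52) = -9*94 = -846)
93*c + 2*(-3) = 93*(-846) + 2*(-3) = -78678 - 6 = -78684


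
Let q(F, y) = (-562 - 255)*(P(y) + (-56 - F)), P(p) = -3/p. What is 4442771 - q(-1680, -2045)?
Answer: 11798791506/2045 ≈ 5.7696e+6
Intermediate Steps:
q(F, y) = 45752 + 817*F + 2451/y (q(F, y) = (-562 - 255)*(-3/y + (-56 - F)) = -817*(-56 - F - 3/y) = 45752 + 817*F + 2451/y)
4442771 - q(-1680, -2045) = 4442771 - (45752 + 817*(-1680) + 2451/(-2045)) = 4442771 - (45752 - 1372560 + 2451*(-1/2045)) = 4442771 - (45752 - 1372560 - 2451/2045) = 4442771 - 1*(-2713324811/2045) = 4442771 + 2713324811/2045 = 11798791506/2045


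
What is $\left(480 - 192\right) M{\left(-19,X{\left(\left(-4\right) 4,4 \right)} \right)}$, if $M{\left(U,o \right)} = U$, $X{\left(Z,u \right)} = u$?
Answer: $-5472$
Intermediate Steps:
$\left(480 - 192\right) M{\left(-19,X{\left(\left(-4\right) 4,4 \right)} \right)} = \left(480 - 192\right) \left(-19\right) = 288 \left(-19\right) = -5472$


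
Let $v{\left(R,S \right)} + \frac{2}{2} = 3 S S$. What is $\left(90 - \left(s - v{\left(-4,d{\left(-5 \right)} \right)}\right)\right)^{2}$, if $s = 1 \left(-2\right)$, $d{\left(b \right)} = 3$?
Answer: $13924$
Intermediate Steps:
$s = -2$
$v{\left(R,S \right)} = -1 + 3 S^{2}$ ($v{\left(R,S \right)} = -1 + 3 S S = -1 + 3 S^{2}$)
$\left(90 - \left(s - v{\left(-4,d{\left(-5 \right)} \right)}\right)\right)^{2} = \left(90 - \left(-1 - 27\right)\right)^{2} = \left(90 + \left(\left(-1 + 3 \cdot 9\right) + 2\right)\right)^{2} = \left(90 + \left(\left(-1 + 27\right) + 2\right)\right)^{2} = \left(90 + \left(26 + 2\right)\right)^{2} = \left(90 + 28\right)^{2} = 118^{2} = 13924$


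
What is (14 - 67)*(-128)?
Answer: 6784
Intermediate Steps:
(14 - 67)*(-128) = -53*(-128) = 6784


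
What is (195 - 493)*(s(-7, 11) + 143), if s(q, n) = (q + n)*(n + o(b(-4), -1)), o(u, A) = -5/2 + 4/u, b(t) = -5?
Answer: -258962/5 ≈ -51792.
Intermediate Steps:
o(u, A) = -5/2 + 4/u (o(u, A) = -5*½ + 4/u = -5/2 + 4/u)
s(q, n) = (-33/10 + n)*(n + q) (s(q, n) = (q + n)*(n + (-5/2 + 4/(-5))) = (n + q)*(n + (-5/2 + 4*(-⅕))) = (n + q)*(n + (-5/2 - ⅘)) = (n + q)*(n - 33/10) = (n + q)*(-33/10 + n) = (-33/10 + n)*(n + q))
(195 - 493)*(s(-7, 11) + 143) = (195 - 493)*((11² - 33/10*11 - 33/10*(-7) + 11*(-7)) + 143) = -298*((121 - 363/10 + 231/10 - 77) + 143) = -298*(154/5 + 143) = -298*869/5 = -258962/5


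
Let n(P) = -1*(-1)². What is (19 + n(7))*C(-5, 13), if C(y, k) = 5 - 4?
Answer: 18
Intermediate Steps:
C(y, k) = 1
n(P) = -1 (n(P) = -1*1 = -1)
(19 + n(7))*C(-5, 13) = (19 - 1)*1 = 18*1 = 18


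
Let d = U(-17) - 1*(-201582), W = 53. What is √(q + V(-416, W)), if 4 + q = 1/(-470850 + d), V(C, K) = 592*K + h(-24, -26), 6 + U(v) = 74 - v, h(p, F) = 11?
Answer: 2*√568499023899526/269183 ≈ 177.15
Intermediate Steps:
U(v) = 68 - v (U(v) = -6 + (74 - v) = 68 - v)
V(C, K) = 11 + 592*K (V(C, K) = 592*K + 11 = 11 + 592*K)
d = 201667 (d = (68 - 1*(-17)) - 1*(-201582) = (68 + 17) + 201582 = 85 + 201582 = 201667)
q = -1076733/269183 (q = -4 + 1/(-470850 + 201667) = -4 + 1/(-269183) = -4 - 1/269183 = -1076733/269183 ≈ -4.0000)
√(q + V(-416, W)) = √(-1076733/269183 + (11 + 592*53)) = √(-1076733/269183 + (11 + 31376)) = √(-1076733/269183 + 31387) = √(8447770088/269183) = 2*√568499023899526/269183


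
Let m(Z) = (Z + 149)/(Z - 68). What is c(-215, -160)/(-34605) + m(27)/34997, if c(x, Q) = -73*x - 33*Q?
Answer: -6020527111/9930783717 ≈ -0.60625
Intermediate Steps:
m(Z) = (149 + Z)/(-68 + Z)
c(-215, -160)/(-34605) + m(27)/34997 = (-73*(-215) - 33*(-160))/(-34605) + ((149 + 27)/(-68 + 27))/34997 = (15695 + 5280)*(-1/34605) + (176/(-41))*(1/34997) = 20975*(-1/34605) - 1/41*176*(1/34997) = -4195/6921 - 176/41*1/34997 = -4195/6921 - 176/1434877 = -6020527111/9930783717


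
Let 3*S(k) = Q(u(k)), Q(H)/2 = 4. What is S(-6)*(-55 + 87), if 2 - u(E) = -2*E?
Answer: 256/3 ≈ 85.333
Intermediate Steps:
u(E) = 2 + 2*E (u(E) = 2 - (-2)*E = 2 + 2*E)
Q(H) = 8 (Q(H) = 2*4 = 8)
S(k) = 8/3 (S(k) = (⅓)*8 = 8/3)
S(-6)*(-55 + 87) = 8*(-55 + 87)/3 = (8/3)*32 = 256/3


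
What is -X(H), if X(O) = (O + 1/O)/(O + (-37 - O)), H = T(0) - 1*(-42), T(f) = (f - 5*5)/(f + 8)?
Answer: 96785/92056 ≈ 1.0514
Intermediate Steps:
T(f) = (-25 + f)/(8 + f) (T(f) = (f - 25)/(8 + f) = (-25 + f)/(8 + f))
H = 311/8 (H = (-25 + 0)/(8 + 0) - 1*(-42) = -25/8 + 42 = 311/8 ≈ 38.875)
X(O) = -O/37 - 1/(37*O) (X(O) = (O + 1/O)/(-37) = (O + 1/O)*(-1/37) = -O/37 - 1/(37*O))
-X(H) = -(-1 - (311/8)**2)/(37*311/8) = -8*(-1 - 1*96721/64)/(37*311) = -8*(-1 - 96721/64)/(37*311) = -8*(-96785)/(37*311*64) = -1*(-96785/92056) = 96785/92056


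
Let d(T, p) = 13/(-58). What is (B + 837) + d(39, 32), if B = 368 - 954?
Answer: 14545/58 ≈ 250.78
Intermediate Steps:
d(T, p) = -13/58 (d(T, p) = 13*(-1/58) = -13/58)
B = -586
(B + 837) + d(39, 32) = (-586 + 837) - 13/58 = 251 - 13/58 = 14545/58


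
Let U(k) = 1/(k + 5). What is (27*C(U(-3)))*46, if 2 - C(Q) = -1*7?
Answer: 11178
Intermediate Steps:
U(k) = 1/(5 + k)
C(Q) = 9 (C(Q) = 2 - (-1)*7 = 2 - 1*(-7) = 2 + 7 = 9)
(27*C(U(-3)))*46 = (27*9)*46 = 243*46 = 11178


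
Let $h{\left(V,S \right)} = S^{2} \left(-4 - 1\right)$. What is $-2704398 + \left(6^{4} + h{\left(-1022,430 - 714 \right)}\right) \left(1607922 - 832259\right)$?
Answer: $-311806819790$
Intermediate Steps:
$h{\left(V,S \right)} = - 5 S^{2}$ ($h{\left(V,S \right)} = S^{2} \left(-5\right) = - 5 S^{2}$)
$-2704398 + \left(6^{4} + h{\left(-1022,430 - 714 \right)}\right) \left(1607922 - 832259\right) = -2704398 + \left(6^{4} - 5 \left(430 - 714\right)^{2}\right) \left(1607922 - 832259\right) = -2704398 + \left(1296 - 5 \left(430 - 714\right)^{2}\right) 775663 = -2704398 + \left(1296 - 5 \left(-284\right)^{2}\right) 775663 = -2704398 + \left(1296 - 403280\right) 775663 = -2704398 - 311804115392 = -311806819790$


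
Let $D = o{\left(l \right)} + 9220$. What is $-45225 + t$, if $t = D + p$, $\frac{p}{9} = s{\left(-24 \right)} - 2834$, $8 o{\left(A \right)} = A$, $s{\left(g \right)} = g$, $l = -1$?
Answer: $- \frac{493817}{8} \approx -61727.0$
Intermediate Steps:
$o{\left(A \right)} = \frac{A}{8}$
$p = -25722$ ($p = 9 \left(-24 - 2834\right) = 9 \left(-2858\right) = -25722$)
$D = \frac{73759}{8}$ ($D = \frac{1}{8} \left(-1\right) + 9220 = - \frac{1}{8} + 9220 = \frac{73759}{8} \approx 9219.9$)
$t = - \frac{132017}{8}$ ($t = \frac{73759}{8} - 25722 = - \frac{132017}{8} \approx -16502.0$)
$-45225 + t = -45225 - \frac{132017}{8} = - \frac{493817}{8}$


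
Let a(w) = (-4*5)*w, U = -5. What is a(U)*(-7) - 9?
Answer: -709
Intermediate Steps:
a(w) = -20*w
a(U)*(-7) - 9 = -20*(-5)*(-7) - 9 = 100*(-7) - 9 = -700 - 9 = -709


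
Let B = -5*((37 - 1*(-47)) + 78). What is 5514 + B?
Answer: 4704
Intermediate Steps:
B = -810 (B = -5*((37 + 47) + 78) = -5*(84 + 78) = -5*162 = -810)
5514 + B = 5514 - 810 = 4704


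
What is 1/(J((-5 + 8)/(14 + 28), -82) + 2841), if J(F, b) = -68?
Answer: 1/2773 ≈ 0.00036062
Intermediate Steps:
1/(J((-5 + 8)/(14 + 28), -82) + 2841) = 1/(-68 + 2841) = 1/2773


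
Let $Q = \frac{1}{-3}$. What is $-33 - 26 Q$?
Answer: $- \frac{73}{3} \approx -24.333$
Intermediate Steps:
$Q = - \frac{1}{3} \approx -0.33333$
$-33 - 26 Q = -33 - - \frac{26}{3} = -33 + \frac{26}{3} = - \frac{73}{3}$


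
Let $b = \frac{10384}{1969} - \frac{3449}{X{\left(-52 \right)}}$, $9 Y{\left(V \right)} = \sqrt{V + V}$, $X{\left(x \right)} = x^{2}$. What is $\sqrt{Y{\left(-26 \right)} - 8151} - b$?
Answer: $- \frac{1935205}{484016} + \frac{\sqrt{-73359 + 2 i \sqrt{13}}}{3} \approx -3.9938 + 90.283 i$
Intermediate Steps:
$Y{\left(V \right)} = \frac{\sqrt{2} \sqrt{V}}{9}$ ($Y{\left(V \right)} = \frac{\sqrt{V + V}}{9} = \frac{\sqrt{2 V}}{9} = \frac{\sqrt{2} \sqrt{V}}{9}$)
$b = \frac{1935205}{484016}$ ($b = \frac{10384}{1969} - \frac{3449}{\left(-52\right)^{2}} = 10384 \cdot \frac{1}{1969} - \frac{3449}{2704} = \frac{944}{179} - \frac{3449}{2704} = \frac{1935205}{484016} \approx 3.9982$)
$\sqrt{Y{\left(-26 \right)} - 8151} - b = \sqrt{\frac{\sqrt{2} \sqrt{-26}}{9} - 8151} - \frac{1935205}{484016} = \sqrt{\frac{\sqrt{2} i \sqrt{26}}{9} - 8151} - \frac{1935205}{484016} = \sqrt{\frac{2 i \sqrt{13}}{9} - 8151} - \frac{1935205}{484016} = \sqrt{-8151 + \frac{2 i \sqrt{13}}{9}} - \frac{1935205}{484016} = - \frac{1935205}{484016} + \sqrt{-8151 + \frac{2 i \sqrt{13}}{9}}$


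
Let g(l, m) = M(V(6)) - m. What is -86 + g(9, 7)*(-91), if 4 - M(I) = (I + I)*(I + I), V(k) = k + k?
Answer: 52603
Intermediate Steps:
V(k) = 2*k
M(I) = 4 - 4*I**2 (M(I) = 4 - (I + I)*(I + I) = 4 - 2*I*2*I = 4 - 4*I**2)
g(l, m) = -572 - m (g(l, m) = (4 - 4*(2*6)**2) - m = (4 - 4*12**2) - m = (4 - 4*144) - m = (4 - 576) - m = -572 - m)
-86 + g(9, 7)*(-91) = -86 + (-572 - 1*7)*(-91) = -86 + (-572 - 7)*(-91) = -86 - 579*(-91) = -86 + 52689 = 52603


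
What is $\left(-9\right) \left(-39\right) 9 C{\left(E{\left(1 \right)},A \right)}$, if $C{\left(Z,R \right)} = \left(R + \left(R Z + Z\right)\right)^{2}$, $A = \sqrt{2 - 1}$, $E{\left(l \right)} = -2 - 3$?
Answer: $255879$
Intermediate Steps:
$E{\left(l \right)} = -5$
$A = 1$ ($A = \sqrt{1} = 1$)
$C{\left(Z,R \right)} = \left(R + Z + R Z\right)^{2}$ ($C{\left(Z,R \right)} = \left(R + \left(Z + R Z\right)\right)^{2} = \left(R + Z + R Z\right)^{2}$)
$\left(-9\right) \left(-39\right) 9 C{\left(E{\left(1 \right)},A \right)} = \left(-9\right) \left(-39\right) 9 \left(1 - 5 + 1 \left(-5\right)\right)^{2} = 351 \cdot 9 \left(1 - 5 - 5\right)^{2} = 351 \cdot 9 \left(-9\right)^{2} = 351 \cdot 9 \cdot 81 = 351 \cdot 729 = 255879$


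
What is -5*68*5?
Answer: -1700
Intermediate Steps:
-5*68*5 = -340*5 = -1700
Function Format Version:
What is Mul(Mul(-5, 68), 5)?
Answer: -1700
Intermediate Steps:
Mul(Mul(-5, 68), 5) = Mul(-340, 5) = -1700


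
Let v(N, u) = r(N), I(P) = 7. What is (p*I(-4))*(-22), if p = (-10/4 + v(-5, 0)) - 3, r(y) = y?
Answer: 1617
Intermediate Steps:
v(N, u) = N
p = -21/2 (p = (-10/4 - 5) - 3 = (-10*¼ - 5) - 3 = (-5/2 - 5) - 3 = -15/2 - 3 = -21/2 ≈ -10.500)
(p*I(-4))*(-22) = -21/2*7*(-22) = -147/2*(-22) = 1617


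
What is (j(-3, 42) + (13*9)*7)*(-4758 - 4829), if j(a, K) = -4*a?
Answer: -7966797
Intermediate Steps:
(j(-3, 42) + (13*9)*7)*(-4758 - 4829) = (-4*(-3) + (13*9)*7)*(-4758 - 4829) = (12 + 117*7)*(-9587) = (12 + 819)*(-9587) = 831*(-9587) = -7966797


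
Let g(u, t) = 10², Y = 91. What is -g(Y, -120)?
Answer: -100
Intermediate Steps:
g(u, t) = 100
-g(Y, -120) = -1*100 = -100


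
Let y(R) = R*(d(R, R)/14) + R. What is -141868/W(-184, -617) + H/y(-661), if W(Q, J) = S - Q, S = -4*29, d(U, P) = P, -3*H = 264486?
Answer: -15189048045/7270339 ≈ -2089.2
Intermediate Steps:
H = -88162 (H = -⅓*264486 = -88162)
y(R) = R + R²/14 (y(R) = R*(R/14) + R = R²/14 + R = R + R²/14)
S = -116
W(Q, J) = -116 - Q
-141868/W(-184, -617) + H/y(-661) = -141868/(-116 - 1*(-184)) - 88162*(-14/(661*(14 - 661))) = -141868/(-116 + 184) - 88162/((1/14)*(-661)*(-647)) = -141868/68 - 88162/427667/14 = -141868*1/68 - 88162*14/427667 = -35467/17 - 1234268/427667 = -15189048045/7270339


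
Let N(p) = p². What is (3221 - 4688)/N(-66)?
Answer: -163/484 ≈ -0.33678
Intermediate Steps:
(3221 - 4688)/N(-66) = (3221 - 4688)/((-66)²) = -1467/4356 = -1467*1/4356 = -163/484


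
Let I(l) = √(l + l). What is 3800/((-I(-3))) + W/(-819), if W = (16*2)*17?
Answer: -544/819 + 1900*I*√6/3 ≈ -0.66422 + 1551.3*I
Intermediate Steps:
I(l) = √2*√l (I(l) = √(2*l) = √2*√l)
W = 544 (W = 32*17 = 544)
3800/((-I(-3))) + W/(-819) = 3800/((-√2*√(-3))) + 544/(-819) = 3800/((-√2*I*√3)) + 544*(-1/819) = 3800/((-I*√6)) - 544/819 = 3800*(I*√6/6) - 544/819 = 1900*I*√6/3 - 544/819 = -544/819 + 1900*I*√6/3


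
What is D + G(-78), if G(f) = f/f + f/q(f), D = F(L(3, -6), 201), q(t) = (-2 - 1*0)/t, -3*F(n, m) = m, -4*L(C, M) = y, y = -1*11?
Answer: -3108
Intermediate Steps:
y = -11
L(C, M) = 11/4 (L(C, M) = -¼*(-11) = 11/4)
F(n, m) = -m/3
q(t) = -2/t (q(t) = (-2 + 0)/t = -2/t)
D = -67 (D = -⅓*201 = -67)
G(f) = 1 - f²/2 (G(f) = f/f + f/((-2/f)) = 1 + f*(-f/2) = 1 - f²/2)
D + G(-78) = -67 + (1 - ½*(-78)²) = -67 + (1 - ½*6084) = -67 + (1 - 3042) = -67 - 3041 = -3108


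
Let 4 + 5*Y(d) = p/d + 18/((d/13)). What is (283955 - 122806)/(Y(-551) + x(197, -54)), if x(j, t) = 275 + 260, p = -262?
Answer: 443965495/1471749 ≈ 301.66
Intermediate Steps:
x(j, t) = 535
Y(d) = -⅘ - 28/(5*d) (Y(d) = -⅘ + (-262/d + 18/((d/13)))/5 = -⅘ + (-262/d + 18*(13/d))/5 = -⅘ + (-262/d + 234/d)/5 = -⅘ + (-28/d)/5 = -⅘ - 28/(5*d))
(283955 - 122806)/(Y(-551) + x(197, -54)) = (283955 - 122806)/((⅘)*(-7 - 1*(-551))/(-551) + 535) = 161149/((⅘)*(-1/551)*(-7 + 551) + 535) = 161149/((⅘)*(-1/551)*544 + 535) = 161149/(-2176/2755 + 535) = 161149/(1471749/2755) = 161149*(2755/1471749) = 443965495/1471749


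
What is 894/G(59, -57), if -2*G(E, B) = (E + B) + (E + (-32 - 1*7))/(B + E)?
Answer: -149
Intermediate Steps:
G(E, B) = -B/2 - E/2 - (-39 + E)/(2*(B + E)) (G(E, B) = -((E + B) + (E + (-32 - 1*7))/(B + E))/2 = -((B + E) + (E + (-32 - 7))/(B + E))/2 = -((B + E) + (E - 39)/(B + E))/2 = -((B + E) + (-39 + E)/(B + E))/2 = -(B + E + (-39 + E)/(B + E))/2 = -B/2 - E/2 - (-39 + E)/(2*(B + E)))
894/G(59, -57) = 894/(((39 - 1*59 - 1*(-57)**2 - 1*59**2 - 2*(-57)*59)/(2*(-57 + 59)))) = 894/(((1/2)*(39 - 59 - 1*3249 - 1*3481 + 6726)/2)) = 894/(((1/2)*(1/2)*(39 - 59 - 3249 - 3481 + 6726))) = 894/(((1/2)*(1/2)*(-24))) = 894/(-6) = 894*(-1/6) = -149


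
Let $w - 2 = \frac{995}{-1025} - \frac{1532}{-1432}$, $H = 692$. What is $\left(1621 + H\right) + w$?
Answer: $\frac{169905123}{73390} \approx 2315.1$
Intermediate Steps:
$w = \frac{154053}{73390}$ ($w = 2 + \left(\frac{995}{-1025} - \frac{1532}{-1432}\right) = 2 + \left(995 \left(- \frac{1}{1025}\right) - - \frac{383}{358}\right) = 2 + \left(- \frac{199}{205} + \frac{383}{358}\right) = 2 + \frac{7273}{73390} = \frac{154053}{73390} \approx 2.0991$)
$\left(1621 + H\right) + w = \left(1621 + 692\right) + \frac{154053}{73390} = 2313 + \frac{154053}{73390} = \frac{169905123}{73390}$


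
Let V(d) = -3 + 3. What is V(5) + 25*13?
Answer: 325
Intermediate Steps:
V(d) = 0
V(5) + 25*13 = 0 + 25*13 = 0 + 325 = 325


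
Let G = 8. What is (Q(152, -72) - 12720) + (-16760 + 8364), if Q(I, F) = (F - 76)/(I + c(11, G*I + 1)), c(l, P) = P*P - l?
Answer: -15638826414/740615 ≈ -21116.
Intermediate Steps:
c(l, P) = P² - l
Q(I, F) = (-76 + F)/(-11 + I + (1 + 8*I)²) (Q(I, F) = (F - 76)/(I + ((8*I + 1)² - 1*11)) = (-76 + F)/(I + ((1 + 8*I)² - 11)) = (-76 + F)/(I + (-11 + (1 + 8*I)²)) = (-76 + F)/(-11 + I + (1 + 8*I)²))
(Q(152, -72) - 12720) + (-16760 + 8364) = ((-76 - 72)/(-11 + 152 + (1 + 8*152)²) - 12720) + (-16760 + 8364) = (-148/(-11 + 152 + (1 + 1216)²) - 12720) - 8396 = (-148/(-11 + 152 + 1217²) - 12720) - 8396 = (-148/(-11 + 152 + 1481089) - 12720) - 8396 = (-148/1481230 - 12720) - 8396 = ((1/1481230)*(-148) - 12720) - 8396 = (-74/740615 - 12720) - 8396 = -9420622874/740615 - 8396 = -15638826414/740615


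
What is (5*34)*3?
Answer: 510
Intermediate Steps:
(5*34)*3 = 170*3 = 510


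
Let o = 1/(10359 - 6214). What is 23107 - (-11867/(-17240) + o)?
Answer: 330234478529/14291960 ≈ 23106.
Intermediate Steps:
o = 1/4145 ≈ 0.00024125
23107 - (-11867/(-17240) + o) = 23107 - (-11867/(-17240) + 1/4145) = 23107 - (-11867*(-1/17240) + 1/4145) = 23107 - (11867/17240 + 1/4145) = 23107 - 1*9841191/14291960 = 23107 - 9841191/14291960 = 330234478529/14291960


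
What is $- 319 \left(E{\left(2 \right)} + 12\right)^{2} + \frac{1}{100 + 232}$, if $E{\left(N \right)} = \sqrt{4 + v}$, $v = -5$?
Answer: $- \frac{15144843}{332} - 7656 i \approx -45617.0 - 7656.0 i$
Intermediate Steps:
$E{\left(N \right)} = i$ ($E{\left(N \right)} = \sqrt{4 - 5} = \sqrt{-1} = i$)
$- 319 \left(E{\left(2 \right)} + 12\right)^{2} + \frac{1}{100 + 232} = - 319 \left(i + 12\right)^{2} + \frac{1}{100 + 232} = - 319 \left(12 + i\right)^{2} + \frac{1}{332} = \frac{1}{332} - 319 \left(12 + i\right)^{2}$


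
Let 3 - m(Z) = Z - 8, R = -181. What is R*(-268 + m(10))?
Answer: 48327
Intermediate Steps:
m(Z) = 11 - Z (m(Z) = 3 - (Z - 8) = 3 - (-8 + Z) = 3 + (8 - Z) = 11 - Z)
R*(-268 + m(10)) = -181*(-268 + (11 - 1*10)) = -181*(-268 + (11 - 10)) = -181*(-268 + 1) = -181*(-267) = 48327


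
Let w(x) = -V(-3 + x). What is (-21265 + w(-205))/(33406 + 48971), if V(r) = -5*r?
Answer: -7435/27459 ≈ -0.27077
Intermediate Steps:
w(x) = -15 + 5*x (w(x) = -(-5)*(-3 + x) = -(15 - 5*x) = -15 + 5*x)
(-21265 + w(-205))/(33406 + 48971) = (-21265 + (-15 + 5*(-205)))/(33406 + 48971) = (-21265 + (-15 - 1025))/82377 = (-21265 - 1040)*(1/82377) = -22305*1/82377 = -7435/27459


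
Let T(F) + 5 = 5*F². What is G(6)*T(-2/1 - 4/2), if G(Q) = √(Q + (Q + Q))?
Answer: 225*√2 ≈ 318.20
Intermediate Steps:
T(F) = -5 + 5*F²
G(Q) = √3*√Q (G(Q) = √(Q + 2*Q) = √(3*Q) = √3*√Q)
G(6)*T(-2/1 - 4/2) = (√3*√6)*(-5 + 5*(-2/1 - 4/2)²) = (3*√2)*(-5 + 5*(-2*1 - 4*½)²) = (3*√2)*(-5 + 5*(-2 - 2)²) = (3*√2)*(-5 + 5*(-4)²) = (3*√2)*(-5 + 5*16) = (3*√2)*(-5 + 80) = (3*√2)*75 = 225*√2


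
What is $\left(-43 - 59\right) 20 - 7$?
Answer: $-2047$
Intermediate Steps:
$\left(-43 - 59\right) 20 - 7 = \left(-102\right) 20 - 7 = -2040 - 7 = -2047$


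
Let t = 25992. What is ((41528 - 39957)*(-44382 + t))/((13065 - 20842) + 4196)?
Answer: 28890690/3581 ≈ 8067.8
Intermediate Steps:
((41528 - 39957)*(-44382 + t))/((13065 - 20842) + 4196) = ((41528 - 39957)*(-44382 + 25992))/((13065 - 20842) + 4196) = (1571*(-18390))/(-7777 + 4196) = -28890690/(-3581) = -28890690*(-1/3581) = 28890690/3581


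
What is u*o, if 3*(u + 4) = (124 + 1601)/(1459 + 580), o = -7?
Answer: 53067/2039 ≈ 26.026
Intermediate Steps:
u = -7581/2039 (u = -4 + ((124 + 1601)/(1459 + 580))/3 = -4 + (1725/2039)/3 = -4 + (1725*(1/2039))/3 = -4 + (⅓)*(1725/2039) = -4 + 575/2039 = -7581/2039 ≈ -3.7180)
u*o = -7581/2039*(-7) = 53067/2039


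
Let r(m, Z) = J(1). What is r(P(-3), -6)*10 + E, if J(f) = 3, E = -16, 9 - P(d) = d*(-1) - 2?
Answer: 14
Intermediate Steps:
P(d) = 11 + d (P(d) = 9 - (d*(-1) - 2) = 9 - (-d - 2) = 9 - (-2 - d) = 9 + (2 + d) = 11 + d)
r(m, Z) = 3
r(P(-3), -6)*10 + E = 3*10 - 16 = 30 - 16 = 14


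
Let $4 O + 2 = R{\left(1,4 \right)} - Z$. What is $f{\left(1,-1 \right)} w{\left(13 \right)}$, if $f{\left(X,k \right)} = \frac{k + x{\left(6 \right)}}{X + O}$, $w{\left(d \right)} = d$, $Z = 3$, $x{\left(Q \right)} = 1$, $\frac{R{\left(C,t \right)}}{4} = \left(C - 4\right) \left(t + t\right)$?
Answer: $0$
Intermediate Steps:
$R{\left(C,t \right)} = 8 t \left(-4 + C\right)$ ($R{\left(C,t \right)} = 4 \left(C - 4\right) \left(t + t\right) = 4 \left(-4 + C\right) 2 t = 4 \cdot 2 t \left(-4 + C\right) = 8 t \left(-4 + C\right)$)
$O = - \frac{101}{4}$ ($O = - \frac{1}{2} + \frac{8 \cdot 4 \left(-4 + 1\right) - 3}{4} = - \frac{1}{2} + \frac{8 \cdot 4 \left(-3\right) - 3}{4} = - \frac{1}{2} + \frac{-96 - 3}{4} = - \frac{1}{2} + \frac{1}{4} \left(-99\right) = - \frac{1}{2} - \frac{99}{4} = - \frac{101}{4} \approx -25.25$)
$f{\left(X,k \right)} = \frac{1 + k}{- \frac{101}{4} + X}$ ($f{\left(X,k \right)} = \frac{k + 1}{X - \frac{101}{4}} = \frac{1 + k}{- \frac{101}{4} + X}$)
$f{\left(1,-1 \right)} w{\left(13 \right)} = \frac{4 \left(1 - 1\right)}{-101 + 4 \cdot 1} \cdot 13 = 4 \frac{1}{-101 + 4} \cdot 0 \cdot 13 = 4 \frac{1}{-97} \cdot 0 \cdot 13 = 4 \left(- \frac{1}{97}\right) 0 \cdot 13 = 0 \cdot 13 = 0$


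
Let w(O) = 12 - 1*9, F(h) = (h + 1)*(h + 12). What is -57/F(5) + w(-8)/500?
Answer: -4699/8500 ≈ -0.55282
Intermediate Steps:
F(h) = (1 + h)*(12 + h)
w(O) = 3 (w(O) = 12 - 9 = 3)
-57/F(5) + w(-8)/500 = -57/(12 + 5² + 13*5) + 3/500 = -57/(12 + 25 + 65) + 3*(1/500) = -57/102 + 3/500 = -57*1/102 + 3/500 = -19/34 + 3/500 = -4699/8500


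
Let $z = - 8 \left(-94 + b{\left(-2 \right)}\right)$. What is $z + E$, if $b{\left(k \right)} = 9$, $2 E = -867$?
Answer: $\frac{493}{2} \approx 246.5$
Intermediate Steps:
$E = - \frac{867}{2}$ ($E = \frac{1}{2} \left(-867\right) = - \frac{867}{2} \approx -433.5$)
$z = 680$ ($z = - 8 \left(-94 + 9\right) = \left(-8\right) \left(-85\right) = 680$)
$z + E = 680 - \frac{867}{2} = \frac{493}{2}$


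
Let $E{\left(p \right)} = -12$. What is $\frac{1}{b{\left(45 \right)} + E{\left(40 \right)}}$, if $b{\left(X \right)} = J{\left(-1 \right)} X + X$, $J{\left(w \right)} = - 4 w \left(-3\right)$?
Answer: $- \frac{1}{507} \approx -0.0019724$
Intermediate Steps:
$J{\left(w \right)} = 12 w$
$b{\left(X \right)} = - 11 X$ ($b{\left(X \right)} = 12 \left(-1\right) X + X = - 12 X + X = - 11 X$)
$\frac{1}{b{\left(45 \right)} + E{\left(40 \right)}} = \frac{1}{\left(-11\right) 45 - 12} = \frac{1}{-495 - 12} = \frac{1}{-507} = - \frac{1}{507}$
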